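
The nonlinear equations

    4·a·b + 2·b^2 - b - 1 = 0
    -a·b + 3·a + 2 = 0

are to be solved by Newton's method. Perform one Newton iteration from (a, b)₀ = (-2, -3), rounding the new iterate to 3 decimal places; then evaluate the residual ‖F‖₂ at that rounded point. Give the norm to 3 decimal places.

10.870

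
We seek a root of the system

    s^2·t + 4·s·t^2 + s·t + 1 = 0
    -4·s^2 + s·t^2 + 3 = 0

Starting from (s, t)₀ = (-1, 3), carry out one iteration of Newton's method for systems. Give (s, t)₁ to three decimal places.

(-0.857, 1.738)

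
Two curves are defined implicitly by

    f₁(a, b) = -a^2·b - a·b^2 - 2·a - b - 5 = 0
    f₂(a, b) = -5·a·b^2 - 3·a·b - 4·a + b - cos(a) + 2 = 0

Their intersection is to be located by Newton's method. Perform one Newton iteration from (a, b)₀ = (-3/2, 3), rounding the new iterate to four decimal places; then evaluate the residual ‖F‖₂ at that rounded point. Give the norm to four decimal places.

23.9076

At (-3/2, 3): F = (1.7500, 91.929263).
Jacobian J = [[-2·a·b - b^2 - 2, -a^2 - 2·a·b - 1], [-5·b^2 - 3·b + sin(a) - 4, -10·a·b - 3·a + 1]].
At the point, J = [[-2.0000, 5.7500], [-58.997495, 50.5000]] (det J = 238.235596).
Solving J·Δ = −F gives Δ = (1.8478, 0.3384).
Then the next iterate is (a, b)₁ = (0.3478, 3.3384).
Re-evaluating at (0.3478, 3.3384): F = (-13.314030, -19.857218), so ‖F‖₂ = 23.9076.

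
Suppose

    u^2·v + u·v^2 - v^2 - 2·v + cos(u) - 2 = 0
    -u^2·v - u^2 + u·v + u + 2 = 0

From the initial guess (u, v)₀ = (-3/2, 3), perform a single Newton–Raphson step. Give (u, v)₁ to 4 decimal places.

(-1.0567, 1.4246)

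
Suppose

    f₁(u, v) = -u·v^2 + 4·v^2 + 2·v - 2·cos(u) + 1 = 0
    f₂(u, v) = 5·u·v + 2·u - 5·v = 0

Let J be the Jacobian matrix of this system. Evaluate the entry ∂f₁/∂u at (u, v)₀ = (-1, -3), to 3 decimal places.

-10.683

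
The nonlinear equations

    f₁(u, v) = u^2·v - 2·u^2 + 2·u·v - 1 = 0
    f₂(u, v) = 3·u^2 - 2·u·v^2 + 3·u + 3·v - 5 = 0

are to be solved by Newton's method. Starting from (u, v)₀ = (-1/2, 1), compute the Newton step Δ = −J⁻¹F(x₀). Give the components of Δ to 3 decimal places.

At (-1/2, 1): F = (-2.250, -1.750).
Jacobian J = [[2·u·v - 4·u + 2·v, u^2 + 2·u], [6·u - 2·v^2 + 3, -4·u·v + 3]].
At the point, J = [[3.000, -0.750], [-2.000, 5.000]] (det J = 13.500).
Solving J·Δ = −F gives Δ = (0.931, 0.722).

(0.931, 0.722)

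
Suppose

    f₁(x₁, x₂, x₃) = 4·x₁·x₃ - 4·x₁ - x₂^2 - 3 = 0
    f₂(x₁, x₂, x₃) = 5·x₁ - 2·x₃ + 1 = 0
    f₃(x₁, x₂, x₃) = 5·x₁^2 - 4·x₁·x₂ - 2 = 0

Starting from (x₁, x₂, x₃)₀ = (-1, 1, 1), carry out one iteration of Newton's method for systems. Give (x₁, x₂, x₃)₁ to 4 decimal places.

At (-1, 1, 1): F = (-4.0000, -6.0000, 7.0000).
Jacobian J = [[4·x₃ - 4, -2·x₂, 4·x₁], [5, 0, -2], [10·x₁ - 4·x₂, -4·x₁, 0]].
At the point, J = [[0.0000, -2.0000, -4.0000], [5.0000, 0.0000, -2.0000], [-14.0000, 4.0000, 0.0000]] (det J = -136.0000).
Solving J·Δ = −F gives Δ = (0.6765, 0.6176, -1.3088).
Then the next iterate is (x₁, x₂, x₃)₁ = (-0.3235, 1.6176, -0.3088).

(-0.3235, 1.6176, -0.3088)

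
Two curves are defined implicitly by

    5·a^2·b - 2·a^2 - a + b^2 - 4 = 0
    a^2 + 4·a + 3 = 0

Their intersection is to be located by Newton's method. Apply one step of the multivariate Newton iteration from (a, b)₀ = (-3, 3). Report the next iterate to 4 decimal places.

At (-3, 3): F = (125.0000, 0.0000).
Jacobian J = [[10·a·b - 4·a - 1, 5·a^2 + 2·b], [2·a + 4, 0]].
At the point, J = [[-79.0000, 51.0000], [-2.0000, 0.0000]] (det J = 102.0000).
Solving J·Δ = −F gives Δ = (0.0000, -2.4510).
Then the next iterate is (a, b)₁ = (-3.0000, 0.5490).

(-3.0000, 0.5490)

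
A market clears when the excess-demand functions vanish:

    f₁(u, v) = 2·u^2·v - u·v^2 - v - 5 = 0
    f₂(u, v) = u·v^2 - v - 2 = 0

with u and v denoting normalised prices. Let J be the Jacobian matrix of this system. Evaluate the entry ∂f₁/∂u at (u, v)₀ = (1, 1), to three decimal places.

∂f₁/∂u = 4·u·v - v^2.
At (1, 1) this is 3.000.

3.000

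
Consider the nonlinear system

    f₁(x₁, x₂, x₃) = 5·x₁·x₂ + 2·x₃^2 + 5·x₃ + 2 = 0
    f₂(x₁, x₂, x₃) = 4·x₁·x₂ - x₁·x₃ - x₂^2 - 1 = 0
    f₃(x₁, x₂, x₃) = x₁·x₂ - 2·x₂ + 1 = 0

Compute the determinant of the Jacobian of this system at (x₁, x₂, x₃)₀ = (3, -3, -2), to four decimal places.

J = [[5·x₂, 5·x₁, 4·x₃ + 5], [4·x₂ - x₃, 4·x₁ - 2·x₂, -x₁], [x₂, x₁ - 2, 0]].
At the point, J = [[-15.0000, 15.0000, -3.0000], [-10.0000, 18.0000, -3.0000], [-3.0000, 1.0000, 0.0000]].
det J = -42.0000.

-42.0000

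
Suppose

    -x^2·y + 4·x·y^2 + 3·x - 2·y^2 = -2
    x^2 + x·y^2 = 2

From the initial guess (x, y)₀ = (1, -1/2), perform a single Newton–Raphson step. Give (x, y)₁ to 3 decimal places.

At (1, -1/2): F = (6.000, -0.750).
Jacobian J = [[-2·x·y + 4·y^2 + 3, -x^2 + 8·x·y - 4·y], [2·x + y^2, 2·x·y]].
At the point, J = [[5.000, -3.000], [2.250, -1.000]] (det J = 1.750).
Solving J·Δ = −F gives Δ = (4.714, 9.857).
Then the next iterate is (x, y)₁ = (5.714, 9.357).

(5.714, 9.357)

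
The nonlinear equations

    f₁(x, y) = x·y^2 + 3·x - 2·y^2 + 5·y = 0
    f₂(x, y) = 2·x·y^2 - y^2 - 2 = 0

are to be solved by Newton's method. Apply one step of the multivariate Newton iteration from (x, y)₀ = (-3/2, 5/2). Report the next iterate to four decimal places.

At (-3/2, 5/2): F = (-13.8750, -27.0000).
Jacobian J = [[y^2 + 3, 2·x·y - 4·y + 5], [2·y^2, 4·x·y - 2·y]].
At the point, J = [[9.2500, -12.5000], [12.5000, -20.0000]] (det J = -28.7500).
Solving J·Δ = −F gives Δ = (-2.0870, -2.6543).
Then the next iterate is (x, y)₁ = (-3.5870, -0.1543).

(-3.5870, -0.1543)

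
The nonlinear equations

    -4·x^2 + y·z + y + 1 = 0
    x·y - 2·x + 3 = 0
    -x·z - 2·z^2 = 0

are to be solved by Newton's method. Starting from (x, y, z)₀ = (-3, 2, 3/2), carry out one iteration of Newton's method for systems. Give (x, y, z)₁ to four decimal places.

(-1.8043, 3.0000, 0.9022)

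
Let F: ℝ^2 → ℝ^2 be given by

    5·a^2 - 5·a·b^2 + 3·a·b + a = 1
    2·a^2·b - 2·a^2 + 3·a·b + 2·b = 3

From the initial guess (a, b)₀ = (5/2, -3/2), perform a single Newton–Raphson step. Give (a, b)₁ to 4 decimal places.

(1.1885, -1.0540)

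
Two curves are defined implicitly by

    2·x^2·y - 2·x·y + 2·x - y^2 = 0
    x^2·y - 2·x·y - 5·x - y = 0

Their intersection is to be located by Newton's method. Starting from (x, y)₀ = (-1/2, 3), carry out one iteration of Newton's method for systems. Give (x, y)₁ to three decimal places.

(-0.298, 1.328)

At (-1/2, 3): F = (-5.500, 3.250).
Jacobian J = [[4·x·y - 2·y + 2, 2·x^2 - 2·x - 2·y], [2·x·y - 2·y - 5, x^2 - 2·x - 1]].
At the point, J = [[-10.000, -4.500], [-14.000, 0.250]] (det J = -65.500).
Solving J·Δ = −F gives Δ = (0.202, -1.672).
Then the next iterate is (x, y)₁ = (-0.298, 1.328).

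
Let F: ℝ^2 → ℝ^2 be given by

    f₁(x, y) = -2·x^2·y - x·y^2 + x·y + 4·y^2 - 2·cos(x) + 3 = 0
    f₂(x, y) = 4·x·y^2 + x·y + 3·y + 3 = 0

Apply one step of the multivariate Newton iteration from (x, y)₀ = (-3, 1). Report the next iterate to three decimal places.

(-2.377, 0.755)

At (-3, 1): F = (-9.02002, -9.000).
Jacobian J = [[-4·x·y - y^2 + y + 2·sin(x), -2·x^2 - 2·x·y + x + 8·y], [4·y^2 + y, 8·x·y + x + 3]].
At the point, J = [[11.71776, -7.000], [5.000, -24.000]] (det J = -246.22624).
Solving J·Δ = −F gives Δ = (0.623, -0.245).
Then the next iterate is (x, y)₁ = (-2.377, 0.755).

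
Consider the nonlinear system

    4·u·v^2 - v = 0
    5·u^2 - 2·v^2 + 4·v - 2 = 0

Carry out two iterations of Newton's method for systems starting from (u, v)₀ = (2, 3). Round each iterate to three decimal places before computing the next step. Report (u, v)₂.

(0.590, 1.713)

At (2, 3): F = (69.000, 12.000).
Jacobian J = [[4·v^2, 8·u·v - 1], [10·u, -4·v + 4]].
At the point, J = [[36.000, 47.000], [20.000, -8.000]] (det J = -1228.000).
Solving J·Δ = −F gives Δ = (-0.909, -0.772).
Then the next iterate is (u, v)₁ = (1.091, 2.228).
Round to (1.091, 2.228) and repeat: F = (19.43483, 2.93544), J = [[19.85594, 18.44598], [10.910, -4.912]].
Δ = (-0.501, -0.515), so (u, v)₂ = (0.590, 1.713).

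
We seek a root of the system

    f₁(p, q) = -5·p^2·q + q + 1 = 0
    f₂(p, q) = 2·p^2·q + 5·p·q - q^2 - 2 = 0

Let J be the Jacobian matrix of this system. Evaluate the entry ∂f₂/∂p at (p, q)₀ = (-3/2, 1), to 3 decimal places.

-1.000

∂f₂/∂p = 4·p·q + 5·q.
At (-3/2, 1) this is -1.000.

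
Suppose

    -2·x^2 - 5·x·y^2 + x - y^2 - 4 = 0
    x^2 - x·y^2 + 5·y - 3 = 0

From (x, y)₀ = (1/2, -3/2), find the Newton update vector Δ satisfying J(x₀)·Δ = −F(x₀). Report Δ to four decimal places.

(0.6353, 1.8722)

At (1/2, -3/2): F = (-11.8750, -11.3750).
Jacobian J = [[-4·x - 5·y^2 + 1, -10·x·y - 2·y], [2·x - y^2, -2·x·y + 5]].
At the point, J = [[-12.2500, 10.5000], [-1.2500, 6.5000]] (det J = -66.5000).
Solving J·Δ = −F gives Δ = (0.6353, 1.8722).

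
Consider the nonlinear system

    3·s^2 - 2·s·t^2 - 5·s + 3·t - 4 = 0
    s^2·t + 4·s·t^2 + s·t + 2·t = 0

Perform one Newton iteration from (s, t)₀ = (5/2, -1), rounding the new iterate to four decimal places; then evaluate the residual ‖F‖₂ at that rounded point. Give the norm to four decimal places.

2.3211

At (5/2, -1): F = (-5.7500, -0.7500).
Jacobian J = [[6·s - 2·t^2 - 5, -4·s·t + 3], [2·s·t + 4·t^2 + t, s^2 + 8·s·t + s + 2]].
At the point, J = [[8.0000, 13.0000], [-2.0000, -9.2500]] (det J = -48.0000).
Solving J·Δ = −F gives Δ = (1.3112, -0.3646).
Then the next iterate is (s, t)₁ = (3.8112, -1.3646).
Re-evaluating at (3.8112, -1.3646): F = (2.232013, 0.636734), so ‖F‖₂ = 2.3211.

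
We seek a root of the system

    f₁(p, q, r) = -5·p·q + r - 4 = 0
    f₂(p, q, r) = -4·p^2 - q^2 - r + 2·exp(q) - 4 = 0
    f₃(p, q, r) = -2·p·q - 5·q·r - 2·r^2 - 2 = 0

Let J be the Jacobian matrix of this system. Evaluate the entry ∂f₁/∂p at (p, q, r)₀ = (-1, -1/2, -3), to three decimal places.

∂f₁/∂p = -5·q.
At (-1, -1/2, -3) this is 2.500.

2.500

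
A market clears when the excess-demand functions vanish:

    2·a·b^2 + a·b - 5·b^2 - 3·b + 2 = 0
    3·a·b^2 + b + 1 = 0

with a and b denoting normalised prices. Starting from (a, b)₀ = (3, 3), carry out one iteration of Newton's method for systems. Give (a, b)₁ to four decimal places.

(2.9043, 1.5015)

At (3, 3): F = (11.0000, 85.0000).
Jacobian J = [[2·b^2 + b, 4·a·b + a - 10·b - 3], [3·b^2, 6·a·b + 1]].
At the point, J = [[21.0000, 6.0000], [27.0000, 55.0000]] (det J = 993.0000).
Solving J·Δ = −F gives Δ = (-0.0957, -1.4985).
Then the next iterate is (a, b)₁ = (2.9043, 1.5015).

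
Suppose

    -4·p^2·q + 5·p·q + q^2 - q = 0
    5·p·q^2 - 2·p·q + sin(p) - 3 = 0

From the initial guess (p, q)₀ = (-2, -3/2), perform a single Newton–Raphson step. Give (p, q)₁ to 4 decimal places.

At (-2, -3/2): F = (42.7500, -32.409297).
Jacobian J = [[-8·p·q + 5·q, -4·p^2 + 5·p + 2·q - 1], [5·q^2 - 2·q + cos(p), 10·p·q - 2·p]].
At the point, J = [[-31.5000, -30.0000], [13.833853, 34.0000]] (det J = -655.984405).
Solving J·Δ = −F gives Δ = (0.7336, 0.6547).
Then the next iterate is (p, q)₁ = (-1.2664, -0.8453).

(-1.2664, -0.8453)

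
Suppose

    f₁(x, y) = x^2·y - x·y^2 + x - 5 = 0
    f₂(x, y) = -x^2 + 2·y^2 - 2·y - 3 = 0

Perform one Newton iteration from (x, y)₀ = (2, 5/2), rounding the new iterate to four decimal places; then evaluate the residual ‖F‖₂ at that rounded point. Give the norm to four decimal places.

At (2, 5/2): F = (-5.5000, 0.5000).
Jacobian J = [[2·x·y - y^2 + 1, x^2 - 2·x·y], [-2·x, 4·y - 2]].
At the point, J = [[4.7500, -6.0000], [-4.0000, 8.0000]] (det J = 14.0000).
Solving J·Δ = −F gives Δ = (2.9286, 1.4018).
Then the next iterate is (x, y)₁ = (4.9286, 3.9018).
Re-evaluating at (4.9286, 3.9018): F = (19.674387, -4.646611), so ‖F‖₂ = 20.2156.

20.2156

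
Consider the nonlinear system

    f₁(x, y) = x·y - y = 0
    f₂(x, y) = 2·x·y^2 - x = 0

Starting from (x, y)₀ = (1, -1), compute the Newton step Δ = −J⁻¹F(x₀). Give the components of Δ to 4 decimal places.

(0.0000, 0.2500)

At (1, -1): F = (0.0000, 1.0000).
Jacobian J = [[y, x - 1], [2·y^2 - 1, 4·x·y]].
At the point, J = [[-1.0000, 0.0000], [1.0000, -4.0000]] (det J = 4.0000).
Solving J·Δ = −F gives Δ = (0.0000, 0.2500).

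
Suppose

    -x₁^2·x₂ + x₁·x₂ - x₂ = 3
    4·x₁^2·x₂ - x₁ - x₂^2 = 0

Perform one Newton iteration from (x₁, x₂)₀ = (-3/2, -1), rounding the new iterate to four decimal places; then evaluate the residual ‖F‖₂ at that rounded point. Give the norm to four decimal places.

21.3771

At (-3/2, -1): F = (1.7500, -8.5000).
Jacobian J = [[-2·x₁·x₂ + x₂, -x₁^2 + x₁ - 1], [8·x₁·x₂ - 1, 4·x₁^2 - 2·x₂]].
At the point, J = [[-4.0000, -4.7500], [11.0000, 11.0000]] (det J = 8.2500).
Solving J·Δ = −F gives Δ = (2.5606, -1.7879).
Then the next iterate is (x₁, x₂)₁ = (1.0606, -2.7879).
Re-evaluating at (1.0606, -2.7879): F = (-0.032915, -21.377113), so ‖F‖₂ = 21.3771.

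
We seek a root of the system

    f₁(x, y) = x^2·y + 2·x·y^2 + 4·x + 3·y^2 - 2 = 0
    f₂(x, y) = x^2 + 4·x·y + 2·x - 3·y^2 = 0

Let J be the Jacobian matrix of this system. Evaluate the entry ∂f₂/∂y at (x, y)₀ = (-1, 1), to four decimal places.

∂f₂/∂y = 4·x - 6·y.
At (-1, 1) this is -10.0000.

-10.0000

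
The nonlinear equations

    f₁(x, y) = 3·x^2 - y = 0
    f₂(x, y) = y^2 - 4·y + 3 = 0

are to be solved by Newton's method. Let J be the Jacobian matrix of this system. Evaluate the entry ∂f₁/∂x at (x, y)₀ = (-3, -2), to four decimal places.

-18.0000

∂f₁/∂x = 6·x.
At (-3, -2) this is -18.0000.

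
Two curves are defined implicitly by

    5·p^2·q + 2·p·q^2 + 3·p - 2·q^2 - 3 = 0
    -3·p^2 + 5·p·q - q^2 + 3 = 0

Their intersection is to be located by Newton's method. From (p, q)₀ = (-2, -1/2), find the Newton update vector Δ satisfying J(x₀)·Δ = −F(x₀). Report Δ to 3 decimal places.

At (-2, -1/2): F = (-20.500, -4.250).
Jacobian J = [[10·p·q + 2·q^2 + 3, 5·p^2 + 4·p·q - 4·q], [-6·p + 5·q, 5·p - 2·q]].
At the point, J = [[13.500, 26.000], [9.500, -9.000]] (det J = -368.500).
Solving J·Δ = −F gives Δ = (0.801, 0.373).

(0.801, 0.373)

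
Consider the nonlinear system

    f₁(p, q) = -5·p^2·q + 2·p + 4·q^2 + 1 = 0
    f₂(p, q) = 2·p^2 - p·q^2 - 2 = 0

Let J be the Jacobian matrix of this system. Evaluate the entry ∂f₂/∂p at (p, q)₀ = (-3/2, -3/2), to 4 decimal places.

∂f₂/∂p = 4·p - q^2.
At (-3/2, -3/2) this is -8.2500.

-8.2500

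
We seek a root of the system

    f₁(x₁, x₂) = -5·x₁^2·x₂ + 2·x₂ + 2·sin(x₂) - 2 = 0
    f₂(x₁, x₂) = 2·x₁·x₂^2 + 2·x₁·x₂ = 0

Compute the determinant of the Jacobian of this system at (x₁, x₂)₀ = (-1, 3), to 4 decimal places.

J = [[-10·x₁·x₂, -5·x₁^2 + 2·cos(x₂) + 2], [2·x₂^2 + 2·x₂, 4·x₁·x₂ + 2·x₁]].
At the point, J = [[30.0000, -4.979985], [24.0000, -14.0000]].
det J = -300.4804.

-300.4804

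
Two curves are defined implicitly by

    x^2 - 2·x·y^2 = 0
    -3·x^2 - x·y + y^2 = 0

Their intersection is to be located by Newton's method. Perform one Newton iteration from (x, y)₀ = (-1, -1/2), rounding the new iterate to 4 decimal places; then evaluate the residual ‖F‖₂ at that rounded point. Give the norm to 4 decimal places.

0.8875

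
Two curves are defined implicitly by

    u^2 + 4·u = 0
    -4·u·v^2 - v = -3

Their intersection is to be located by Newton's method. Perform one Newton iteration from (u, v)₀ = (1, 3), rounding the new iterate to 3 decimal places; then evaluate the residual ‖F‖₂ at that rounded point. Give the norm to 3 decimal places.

At (1, 3): F = (5.000, -36.000).
Jacobian J = [[2·u + 4, 0], [-4·v^2, -8·u·v - 1]].
At the point, J = [[6.000, 0.000], [-36.000, -25.000]] (det J = -150.000).
Solving J·Δ = −F gives Δ = (-0.833, -0.240).
Then the next iterate is (u, v)₁ = (0.167, 2.760).
Re-evaluating at (0.167, 2.760): F = (0.69589, -4.84856), so ‖F‖₂ = 4.898.

4.898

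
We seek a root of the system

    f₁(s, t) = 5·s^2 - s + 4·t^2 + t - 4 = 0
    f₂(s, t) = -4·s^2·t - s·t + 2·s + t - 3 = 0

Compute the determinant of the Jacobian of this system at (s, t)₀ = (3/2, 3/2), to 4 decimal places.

J = [[10·s - 1, 8·t + 1], [-8·s·t - t + 2, -4·s^2 - s + 1]].
At the point, J = [[14.0000, 13.0000], [-17.5000, -9.5000]].
det J = 94.5000.

94.5000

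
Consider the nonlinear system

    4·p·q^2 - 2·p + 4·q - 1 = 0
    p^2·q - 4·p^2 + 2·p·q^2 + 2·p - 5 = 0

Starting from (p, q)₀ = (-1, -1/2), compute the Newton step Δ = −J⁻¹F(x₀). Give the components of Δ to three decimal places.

At (-1, -1/2): F = (-2.000, -12.000).
Jacobian J = [[4·q^2 - 2, 8·p·q + 4], [2·p·q - 8·p + 2·q^2 + 2, p^2 + 4·p·q]].
At the point, J = [[-1.000, 8.000], [11.500, 3.000]] (det J = -95.000).
Solving J·Δ = −F gives Δ = (0.947, 0.368).

(0.947, 0.368)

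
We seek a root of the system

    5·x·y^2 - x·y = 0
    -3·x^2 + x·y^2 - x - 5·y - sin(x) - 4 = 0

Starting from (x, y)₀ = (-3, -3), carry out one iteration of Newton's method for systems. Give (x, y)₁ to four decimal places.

(-2.0271, -1.9537)

At (-3, -3): F = (-144.0000, -39.858880).
Jacobian J = [[5·y^2 - y, 10·x·y - x], [-6·x + y^2 - cos(x) - 1, 2·x·y - 5]].
At the point, J = [[48.0000, 93.0000], [26.989992, 13.0000]] (det J = -1886.069302).
Solving J·Δ = −F gives Δ = (0.9729, 1.0463).
Then the next iterate is (x, y)₁ = (-2.0271, -1.9537).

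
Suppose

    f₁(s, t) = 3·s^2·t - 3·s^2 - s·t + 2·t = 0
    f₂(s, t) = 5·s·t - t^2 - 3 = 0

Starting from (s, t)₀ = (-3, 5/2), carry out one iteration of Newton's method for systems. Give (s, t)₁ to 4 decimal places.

(-5.2947, -1.2717)

At (-3, 5/2): F = (53.0000, -46.7500).
Jacobian J = [[6·s·t - 6·s - t, 3·s^2 - s + 2], [5·t, 5·s - 2·t]].
At the point, J = [[-29.5000, 32.0000], [12.5000, -20.0000]] (det J = 190.0000).
Solving J·Δ = −F gives Δ = (-2.2947, -3.7717).
Then the next iterate is (s, t)₁ = (-5.2947, -1.2717).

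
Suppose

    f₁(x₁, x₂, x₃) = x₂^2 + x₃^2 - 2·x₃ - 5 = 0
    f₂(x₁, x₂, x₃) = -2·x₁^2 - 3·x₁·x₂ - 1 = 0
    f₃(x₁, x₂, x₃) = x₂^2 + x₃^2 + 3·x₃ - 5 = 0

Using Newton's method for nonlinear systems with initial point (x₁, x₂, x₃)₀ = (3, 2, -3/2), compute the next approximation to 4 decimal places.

At (3, 2, -3/2): F = (4.2500, -37.0000, -3.2500).
Jacobian J = [[0, 2·x₂, 2·x₃ - 2], [-4·x₁ - 3·x₂, -3·x₁, 0], [0, 2·x₂, 2·x₃ + 3]].
At the point, J = [[0.0000, 4.0000, -5.0000], [-18.0000, -9.0000, 0.0000], [0.0000, 4.0000, 0.0000]] (det J = 360.0000).
Solving J·Δ = −F gives Δ = (-2.4618, 0.8125, 1.5000).
Then the next iterate is (x₁, x₂, x₃)₁ = (0.5382, 2.8125, 0.0000).

(0.5382, 2.8125, 0.0000)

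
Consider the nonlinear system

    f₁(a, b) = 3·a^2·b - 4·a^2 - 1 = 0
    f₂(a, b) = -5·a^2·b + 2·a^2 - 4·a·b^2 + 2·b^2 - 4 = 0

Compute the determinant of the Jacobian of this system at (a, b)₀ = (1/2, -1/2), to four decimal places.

4.2500

J = [[6·a·b - 8·a, 3·a^2], [-10·a·b + 4·a - 4·b^2, -5·a^2 - 8·a·b + 4·b]].
At the point, J = [[-5.5000, 0.7500], [3.5000, -1.2500]].
det J = 4.2500.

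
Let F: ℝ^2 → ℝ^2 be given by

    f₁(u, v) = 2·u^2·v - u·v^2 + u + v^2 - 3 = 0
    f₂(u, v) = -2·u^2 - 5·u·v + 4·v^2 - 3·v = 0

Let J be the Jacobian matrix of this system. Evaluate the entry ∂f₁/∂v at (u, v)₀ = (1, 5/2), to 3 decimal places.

∂f₁/∂v = 2·u^2 - 2·u·v + 2·v.
At (1, 5/2) this is 2.000.

2.000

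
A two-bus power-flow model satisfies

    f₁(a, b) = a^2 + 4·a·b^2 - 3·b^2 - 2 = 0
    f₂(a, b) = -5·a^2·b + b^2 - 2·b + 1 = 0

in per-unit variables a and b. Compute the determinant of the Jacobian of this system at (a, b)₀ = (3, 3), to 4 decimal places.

J = [[2·a + 4·b^2, 8·a·b - 6·b], [-10·a·b, -5·a^2 + 2·b - 2]].
At the point, J = [[42.0000, 54.0000], [-90.0000, -41.0000]].
det J = 3138.0000.

3138.0000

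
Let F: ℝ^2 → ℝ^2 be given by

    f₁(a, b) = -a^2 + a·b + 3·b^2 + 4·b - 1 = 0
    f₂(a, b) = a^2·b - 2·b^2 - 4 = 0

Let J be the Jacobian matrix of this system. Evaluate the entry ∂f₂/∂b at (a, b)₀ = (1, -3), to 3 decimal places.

13.000

∂f₂/∂b = a^2 - 4·b.
At (1, -3) this is 13.000.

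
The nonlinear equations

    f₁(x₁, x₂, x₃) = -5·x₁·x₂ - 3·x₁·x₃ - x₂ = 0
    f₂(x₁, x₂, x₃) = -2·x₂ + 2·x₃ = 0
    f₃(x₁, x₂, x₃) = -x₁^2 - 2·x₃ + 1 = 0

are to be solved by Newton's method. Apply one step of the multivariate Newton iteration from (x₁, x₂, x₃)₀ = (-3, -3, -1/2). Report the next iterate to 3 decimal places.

(-1.924, -0.772, -0.772)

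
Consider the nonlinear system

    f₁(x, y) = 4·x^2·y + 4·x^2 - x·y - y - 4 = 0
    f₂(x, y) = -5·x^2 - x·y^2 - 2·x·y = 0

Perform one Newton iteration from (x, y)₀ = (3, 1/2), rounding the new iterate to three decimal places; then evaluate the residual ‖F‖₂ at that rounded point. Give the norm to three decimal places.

At (3, 1/2): F = (48.000, -48.750).
Jacobian J = [[8·x·y + 8·x - y, 4·x^2 - x - 1], [-10·x - y^2 - 2·y, -2·x·y - 2·x]].
At the point, J = [[35.500, 32.000], [-31.250, -9.000]] (det J = 680.500).
Solving J·Δ = −F gives Δ = (-1.658, 0.339).
Then the next iterate is (x, y)₁ = (1.342, 0.839).
Re-evaluating at (1.342, 0.839): F = (7.28295, -12.20136), so ‖F‖₂ = 14.210.

14.210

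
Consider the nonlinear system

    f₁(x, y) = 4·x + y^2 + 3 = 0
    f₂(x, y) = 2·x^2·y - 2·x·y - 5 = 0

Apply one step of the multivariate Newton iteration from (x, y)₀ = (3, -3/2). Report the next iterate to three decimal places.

(-43.000, -57.083)

At (3, -3/2): F = (17.250, -23.000).
Jacobian J = [[4, 2·y], [4·x·y - 2·y, 2·x^2 - 2·x]].
At the point, J = [[4.000, -3.000], [-15.000, 12.000]] (det J = 3.000).
Solving J·Δ = −F gives Δ = (-46.000, -55.583).
Then the next iterate is (x, y)₁ = (-43.000, -57.083).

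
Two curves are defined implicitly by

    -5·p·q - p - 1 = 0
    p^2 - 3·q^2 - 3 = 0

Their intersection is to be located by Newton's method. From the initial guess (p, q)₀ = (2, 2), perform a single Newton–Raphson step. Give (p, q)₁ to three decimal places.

At (2, 2): F = (-23.000, -11.000).
Jacobian J = [[-5·q - 1, -5·p], [2·p, -6·q]].
At the point, J = [[-11.000, -10.000], [4.000, -12.000]] (det J = 172.000).
Solving J·Δ = −F gives Δ = (-0.965, -1.238).
Then the next iterate is (p, q)₁ = (1.035, 0.762).

(1.035, 0.762)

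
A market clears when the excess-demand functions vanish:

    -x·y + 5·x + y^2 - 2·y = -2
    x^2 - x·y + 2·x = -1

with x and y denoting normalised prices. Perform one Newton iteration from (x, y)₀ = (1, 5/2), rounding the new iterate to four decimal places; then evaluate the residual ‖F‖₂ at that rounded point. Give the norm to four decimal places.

At (1, 5/2): F = (5.7500, 1.5000).
Jacobian J = [[-y + 5, -x + 2·y - 2], [2·x - y + 2, -x]].
At the point, J = [[2.5000, 2.0000], [1.5000, -1.0000]] (det J = -5.5000).
Solving J·Δ = −F gives Δ = (-1.5909, -0.8864).
Then the next iterate is (x, y)₁ = (-0.5909, 1.6136).
Re-evaluating at (-0.5909, 1.6136): F = (-0.624519, 1.120839), so ‖F‖₂ = 1.2831.

1.2831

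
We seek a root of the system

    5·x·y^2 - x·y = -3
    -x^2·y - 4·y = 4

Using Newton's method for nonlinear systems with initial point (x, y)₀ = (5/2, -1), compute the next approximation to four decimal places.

At (5/2, -1): F = (18.0000, 6.2500).
Jacobian J = [[5·y^2 - y, 10·x·y - x], [-2·x·y, -x^2 - 4]].
At the point, J = [[6.0000, -27.5000], [5.0000, -10.2500]] (det J = 76.0000).
Solving J·Δ = −F gives Δ = (0.1661, 0.6908).
Then the next iterate is (x, y)₁ = (2.6661, -0.3092).

(2.6661, -0.3092)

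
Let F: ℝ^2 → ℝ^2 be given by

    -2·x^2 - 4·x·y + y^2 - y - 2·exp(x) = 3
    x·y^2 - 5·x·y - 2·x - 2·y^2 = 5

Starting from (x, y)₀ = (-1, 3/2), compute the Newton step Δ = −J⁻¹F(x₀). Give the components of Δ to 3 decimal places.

(-0.173, -0.248)

At (-1, 3/2): F = (1.01424, -2.250).
Jacobian J = [[-4·x - 4·y - 2·exp(x), -4·x + 2·y - 1], [y^2 - 5·y - 2, 2·x·y - 5·x - 4·y]].
At the point, J = [[-2.73576, 6.000], [-7.250, -4.000]] (det J = 54.44304).
Solving J·Δ = −F gives Δ = (-0.173, -0.248).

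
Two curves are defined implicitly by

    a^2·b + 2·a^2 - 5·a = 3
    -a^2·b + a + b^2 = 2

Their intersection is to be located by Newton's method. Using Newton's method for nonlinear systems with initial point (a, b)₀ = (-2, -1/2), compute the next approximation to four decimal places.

At (-2, -1/2): F = (13.0000, -1.7500).
Jacobian J = [[2·a·b + 4·a - 5, a^2], [-2·a·b + 1, -a^2 + 2·b]].
At the point, J = [[-11.0000, 4.0000], [-1.0000, -5.0000]] (det J = 59.0000).
Solving J·Δ = −F gives Δ = (0.9831, -0.5466).
Then the next iterate is (a, b)₁ = (-1.0169, -1.0466).

(-1.0169, -1.0466)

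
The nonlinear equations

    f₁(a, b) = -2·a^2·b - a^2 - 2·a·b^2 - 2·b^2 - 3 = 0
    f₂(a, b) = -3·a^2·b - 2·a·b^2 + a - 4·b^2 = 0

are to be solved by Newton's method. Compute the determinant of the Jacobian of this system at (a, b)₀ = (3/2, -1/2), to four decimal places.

-2.6250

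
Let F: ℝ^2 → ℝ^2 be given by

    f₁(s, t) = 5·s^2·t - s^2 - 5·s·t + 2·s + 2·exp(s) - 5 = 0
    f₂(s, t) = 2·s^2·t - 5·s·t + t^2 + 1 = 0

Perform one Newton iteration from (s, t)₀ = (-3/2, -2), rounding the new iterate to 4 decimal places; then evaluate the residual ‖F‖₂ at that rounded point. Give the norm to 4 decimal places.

At (-3/2, -2): F = (-47.303740, -19.0000).
Jacobian J = [[10·s·t - 2·s - 5·t + 2·exp(s) + 2, 5·s^2 - 5·s], [4·s·t - 5·t, 2·s^2 - 5·s + 2·t]].
At the point, J = [[45.446260, 18.7500], [22.0000, 8.0000]] (det J = -48.929917).
Solving J·Δ = −F gives Δ = (-0.4533, 3.6216).
Then the next iterate is (s, t)₁ = (-1.9533, 1.6216).
Re-evaluating at (-1.9533, 1.6216): F = (34.334094, 31.840986), so ‖F‖₂ = 46.8260.

46.8260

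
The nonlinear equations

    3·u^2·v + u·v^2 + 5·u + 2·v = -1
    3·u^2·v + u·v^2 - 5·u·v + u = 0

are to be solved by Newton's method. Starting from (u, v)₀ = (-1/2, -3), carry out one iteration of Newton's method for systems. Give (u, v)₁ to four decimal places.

At (-1/2, -3): F = (-14.2500, -14.7500).
Jacobian J = [[6·u·v + v^2 + 5, 3·u^2 + 2·u·v + 2], [6·u·v + v^2 - 5·v + 1, 3·u^2 + 2·u·v - 5·u]].
At the point, J = [[23.0000, 5.7500], [34.0000, 6.2500]] (det J = -51.7500).
Solving J·Δ = −F gives Δ = (-0.0821, 2.8068).
Then the next iterate is (u, v)₁ = (-0.5821, -0.1932).

(-0.5821, -0.1932)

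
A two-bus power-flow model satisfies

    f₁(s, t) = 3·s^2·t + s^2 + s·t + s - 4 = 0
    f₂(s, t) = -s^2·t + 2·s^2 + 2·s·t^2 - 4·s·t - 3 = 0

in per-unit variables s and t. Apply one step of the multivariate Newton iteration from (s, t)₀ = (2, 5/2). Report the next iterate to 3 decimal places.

(0.990, 2.563)

At (2, 5/2): F = (37.000, 0.000).
Jacobian J = [[6·s·t + 2·s + t + 1, 3·s^2 + s], [-2·s·t + 4·s + 2·t^2 - 4·t, -s^2 + 4·s·t - 4·s]].
At the point, J = [[37.500, 14.000], [0.500, 8.000]] (det J = 293.000).
Solving J·Δ = −F gives Δ = (-1.010, 0.063).
Then the next iterate is (s, t)₁ = (0.990, 2.563).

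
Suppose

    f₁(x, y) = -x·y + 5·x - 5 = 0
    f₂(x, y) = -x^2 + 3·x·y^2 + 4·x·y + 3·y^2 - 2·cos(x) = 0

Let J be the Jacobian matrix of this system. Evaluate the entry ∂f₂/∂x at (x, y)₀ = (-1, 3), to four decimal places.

39.3171

∂f₂/∂x = -2·x + 3·y^2 + 4·y + 2·sin(x).
At (-1, 3) this is 39.3171.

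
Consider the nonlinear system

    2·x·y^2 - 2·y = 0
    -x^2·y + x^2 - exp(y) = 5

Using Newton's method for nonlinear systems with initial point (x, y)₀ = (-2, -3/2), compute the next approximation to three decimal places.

(-1.723, -1.025)

At (-2, -3/2): F = (-6.000, 4.77687).
Jacobian J = [[2·y^2, 4·x·y - 2], [-2·x·y + 2·x, -x^2 - exp(y)]].
At the point, J = [[4.500, 10.000], [-10.000, -4.22313]] (det J = 80.99591).
Solving J·Δ = −F gives Δ = (0.277, 0.475).
Then the next iterate is (x, y)₁ = (-1.723, -1.025).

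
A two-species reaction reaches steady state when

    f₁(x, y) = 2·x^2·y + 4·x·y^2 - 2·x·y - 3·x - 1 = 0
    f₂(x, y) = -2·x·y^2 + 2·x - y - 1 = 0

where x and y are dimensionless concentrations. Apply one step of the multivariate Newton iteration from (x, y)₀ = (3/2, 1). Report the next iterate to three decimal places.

(1.871, 0.714)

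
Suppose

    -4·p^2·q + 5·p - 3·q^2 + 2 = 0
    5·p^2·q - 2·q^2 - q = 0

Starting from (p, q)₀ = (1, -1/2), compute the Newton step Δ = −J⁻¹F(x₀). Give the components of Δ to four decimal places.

At (1, -1/2): F = (8.2500, -2.5000).
Jacobian J = [[-8·p·q + 5, -4·p^2 - 6·q], [10·p·q, 5·p^2 - 4·q - 1]].
At the point, J = [[9.0000, -1.0000], [-5.0000, 6.0000]] (det J = 49.0000).
Solving J·Δ = −F gives Δ = (-0.9592, -0.3827).

(-0.9592, -0.3827)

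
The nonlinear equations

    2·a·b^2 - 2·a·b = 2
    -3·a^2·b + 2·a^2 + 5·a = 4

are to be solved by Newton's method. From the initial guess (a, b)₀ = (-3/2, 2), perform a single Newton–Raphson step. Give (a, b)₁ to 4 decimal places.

(-0.4643, 1.5714)

At (-3/2, 2): F = (-8.0000, -20.5000).
Jacobian J = [[2·b^2 - 2·b, 4·a·b - 2·a], [-6·a·b + 4·a + 5, -3·a^2]].
At the point, J = [[4.0000, -9.0000], [17.0000, -6.7500]] (det J = 126.0000).
Solving J·Δ = −F gives Δ = (1.0357, -0.4286).
Then the next iterate is (a, b)₁ = (-0.4643, 1.5714).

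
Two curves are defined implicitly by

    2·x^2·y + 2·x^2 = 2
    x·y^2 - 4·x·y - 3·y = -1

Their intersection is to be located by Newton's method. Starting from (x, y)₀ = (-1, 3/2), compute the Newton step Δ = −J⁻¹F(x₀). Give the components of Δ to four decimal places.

(0.2364, -0.3182)

At (-1, 3/2): F = (3.0000, 0.2500).
Jacobian J = [[4·x·y + 4·x, 2·x^2], [y^2 - 4·y, 2·x·y - 4·x - 3]].
At the point, J = [[-10.0000, 2.0000], [-3.7500, -2.0000]] (det J = 27.5000).
Solving J·Δ = −F gives Δ = (0.2364, -0.3182).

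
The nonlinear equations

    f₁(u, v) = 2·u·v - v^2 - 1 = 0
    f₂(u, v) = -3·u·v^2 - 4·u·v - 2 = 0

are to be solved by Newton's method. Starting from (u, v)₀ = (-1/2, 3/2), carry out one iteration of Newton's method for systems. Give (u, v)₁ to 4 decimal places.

(-0.9246, -0.0060)

At (-1/2, 3/2): F = (-4.7500, 4.3750).
Jacobian J = [[2·v, 2·u - 2·v], [-3·v^2 - 4·v, -6·u·v - 4·u]].
At the point, J = [[3.0000, -4.0000], [-12.7500, 6.5000]] (det J = -31.5000).
Solving J·Δ = −F gives Δ = (-0.4246, -1.5060).
Then the next iterate is (u, v)₁ = (-0.9246, -0.0060).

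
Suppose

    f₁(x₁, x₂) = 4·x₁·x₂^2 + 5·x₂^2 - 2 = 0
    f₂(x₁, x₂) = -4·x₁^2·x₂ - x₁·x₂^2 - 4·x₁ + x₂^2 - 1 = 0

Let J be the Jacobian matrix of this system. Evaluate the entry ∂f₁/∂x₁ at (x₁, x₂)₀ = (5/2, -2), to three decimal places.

16.000

∂f₁/∂x₁ = 4·x₂^2.
At (5/2, -2) this is 16.000.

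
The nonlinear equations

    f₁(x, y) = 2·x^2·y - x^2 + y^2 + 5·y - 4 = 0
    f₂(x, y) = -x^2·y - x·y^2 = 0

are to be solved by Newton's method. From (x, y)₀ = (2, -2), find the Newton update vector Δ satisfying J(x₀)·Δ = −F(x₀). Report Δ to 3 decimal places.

(-1.034, 1.034)

At (2, -2): F = (-30.000, 0.000).
Jacobian J = [[4·x·y - 2·x, 2·x^2 + 2·y + 5], [-2·x·y - y^2, -x^2 - 2·x·y]].
At the point, J = [[-20.000, 9.000], [4.000, 4.000]] (det J = -116.000).
Solving J·Δ = −F gives Δ = (-1.034, 1.034).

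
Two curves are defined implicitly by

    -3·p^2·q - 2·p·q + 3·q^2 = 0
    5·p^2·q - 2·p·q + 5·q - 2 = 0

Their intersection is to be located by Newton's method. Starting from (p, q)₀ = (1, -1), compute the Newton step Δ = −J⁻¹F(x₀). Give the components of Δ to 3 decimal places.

At (1, -1): F = (8.000, -10.000).
Jacobian J = [[-6·p·q - 2·q, -3·p^2 - 2·p + 6·q], [10·p·q - 2·q, 5·p^2 - 2·p + 5]].
At the point, J = [[8.000, -11.000], [-8.000, 8.000]] (det J = -24.000).
Solving J·Δ = −F gives Δ = (-1.917, -0.667).

(-1.917, -0.667)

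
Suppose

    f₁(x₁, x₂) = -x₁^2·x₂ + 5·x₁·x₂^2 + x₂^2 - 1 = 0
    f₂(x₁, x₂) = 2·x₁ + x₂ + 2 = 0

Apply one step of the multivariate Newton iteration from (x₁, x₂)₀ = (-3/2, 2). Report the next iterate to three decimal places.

(-1.461, 0.921)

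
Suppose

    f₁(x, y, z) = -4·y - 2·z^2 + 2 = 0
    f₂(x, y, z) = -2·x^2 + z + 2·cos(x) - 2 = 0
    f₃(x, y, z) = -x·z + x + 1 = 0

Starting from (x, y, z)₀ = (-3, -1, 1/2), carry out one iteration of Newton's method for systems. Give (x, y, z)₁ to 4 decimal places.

At (-3, -1, 1/2): F = (5.5000, -21.479985, -0.5000).
Jacobian J = [[0, -4, -4·z], [-4·x - 2·sin(x), 0, 1], [-z + 1, 0, -x]].
At the point, J = [[0.0000, -4.0000, -2.0000], [12.282240, 0.0000, 1.0000], [0.5000, 0.0000, 3.0000]] (det J = 145.386880).
Solving J·Δ = −F gives Δ = (1.7592, 1.4383, -0.1265).
Then the next iterate is (x, y, z)₁ = (-1.2408, 0.4383, 0.3735).

(-1.2408, 0.4383, 0.3735)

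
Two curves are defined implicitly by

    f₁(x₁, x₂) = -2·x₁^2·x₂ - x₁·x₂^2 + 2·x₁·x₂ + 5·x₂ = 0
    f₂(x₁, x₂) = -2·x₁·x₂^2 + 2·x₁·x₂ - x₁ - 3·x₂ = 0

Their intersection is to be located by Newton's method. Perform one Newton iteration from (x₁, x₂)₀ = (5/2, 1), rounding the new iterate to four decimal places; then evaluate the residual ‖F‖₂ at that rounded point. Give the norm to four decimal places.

2.6002

At (5/2, 1): F = (-5.0000, -5.5000).
Jacobian J = [[-4·x₁·x₂ - x₂^2 + 2·x₂, -2·x₁^2 - 2·x₁·x₂ + 2·x₁ + 5], [-2·x₂^2 + 2·x₂ - 1, -4·x₁·x₂ + 2·x₁ - 3]].
At the point, J = [[-9.0000, -7.5000], [-1.0000, -8.0000]] (det J = 64.5000).
Solving J·Δ = −F gives Δ = (0.0194, -0.6899).
Then the next iterate is (x₁, x₂)₁ = (2.5194, 0.3101).
Re-evaluating at (2.5194, 0.3101): F = (-1.065882, -2.371709), so ‖F‖₂ = 2.6002.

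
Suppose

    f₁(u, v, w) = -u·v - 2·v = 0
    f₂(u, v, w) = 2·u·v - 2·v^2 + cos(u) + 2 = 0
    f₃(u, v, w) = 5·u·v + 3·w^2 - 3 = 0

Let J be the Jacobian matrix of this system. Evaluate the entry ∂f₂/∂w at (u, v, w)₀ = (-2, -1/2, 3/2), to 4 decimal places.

0.0000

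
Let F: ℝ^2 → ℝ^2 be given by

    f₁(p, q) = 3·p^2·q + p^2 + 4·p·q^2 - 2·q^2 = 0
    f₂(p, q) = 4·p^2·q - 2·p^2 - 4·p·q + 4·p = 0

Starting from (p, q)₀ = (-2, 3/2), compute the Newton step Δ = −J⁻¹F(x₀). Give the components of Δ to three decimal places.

At (-2, 3/2): F = (-0.500, 20.000).
Jacobian J = [[6·p·q + 2·p + 4·q^2, 3·p^2 + 8·p·q - 4·q], [8·p·q - 4·p - 4·q + 4, 4·p^2 - 4·p]].
At the point, J = [[-13.000, -18.000], [-18.000, 24.000]] (det J = -636.000).
Solving J·Δ = −F gives Δ = (0.547, -0.423).

(0.547, -0.423)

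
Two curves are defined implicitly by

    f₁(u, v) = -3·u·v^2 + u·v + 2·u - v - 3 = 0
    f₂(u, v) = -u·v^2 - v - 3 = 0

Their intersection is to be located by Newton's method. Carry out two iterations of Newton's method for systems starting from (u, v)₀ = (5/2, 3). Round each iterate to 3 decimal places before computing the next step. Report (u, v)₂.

(-2.749, 3.494)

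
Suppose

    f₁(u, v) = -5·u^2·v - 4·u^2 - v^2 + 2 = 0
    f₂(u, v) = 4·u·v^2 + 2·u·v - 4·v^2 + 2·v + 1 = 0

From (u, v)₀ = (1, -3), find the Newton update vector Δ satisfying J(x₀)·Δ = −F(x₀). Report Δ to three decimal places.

At (1, -3): F = (4.000, -11.000).
Jacobian J = [[-10·u·v - 8·u, -5·u^2 - 2·v], [4·v^2 + 2·v, 8·u·v + 2·u - 8·v + 2]].
At the point, J = [[22.000, 1.000], [30.000, 4.000]] (det J = 58.000).
Solving J·Δ = −F gives Δ = (-0.466, 6.241).

(-0.466, 6.241)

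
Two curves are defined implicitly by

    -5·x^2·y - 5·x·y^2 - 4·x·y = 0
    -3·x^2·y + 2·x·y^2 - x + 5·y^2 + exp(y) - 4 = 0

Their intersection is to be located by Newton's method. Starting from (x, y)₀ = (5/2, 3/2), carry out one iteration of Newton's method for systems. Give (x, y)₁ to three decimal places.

(1.644, 0.952)

At (5/2, 3/2): F = (-90.000, -7.64331).
Jacobian J = [[-10·x·y - 5·y^2 - 4·y, -5·x^2 - 10·x·y - 4·x], [-6·x·y + 2·y^2 - 1, -3·x^2 + 4·x·y + 10·y + exp(y)]].
At the point, J = [[-54.750, -78.750], [-19.000, 15.73169]] (det J = -2357.55998).
Solving J·Δ = −F gives Δ = (-0.856, -0.548).
Then the next iterate is (x, y)₁ = (1.644, 0.952).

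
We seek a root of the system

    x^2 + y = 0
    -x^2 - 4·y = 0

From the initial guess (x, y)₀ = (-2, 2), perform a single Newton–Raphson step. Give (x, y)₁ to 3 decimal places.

At (-2, 2): F = (6.000, -12.000).
Jacobian J = [[2·x, 1], [-2·x, -4]].
At the point, J = [[-4.000, 1.000], [4.000, -4.000]] (det J = 12.000).
Solving J·Δ = −F gives Δ = (1.000, -2.000).
Then the next iterate is (x, y)₁ = (-1.000, 0.000).

(-1.000, 0.000)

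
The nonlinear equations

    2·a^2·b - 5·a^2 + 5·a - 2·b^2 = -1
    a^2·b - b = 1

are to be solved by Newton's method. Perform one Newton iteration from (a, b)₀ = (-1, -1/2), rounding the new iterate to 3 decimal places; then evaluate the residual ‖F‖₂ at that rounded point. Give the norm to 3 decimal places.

8.110

At (-1, -1/2): F = (-10.500, -1.000).
Jacobian J = [[4·a·b - 10·a + 5, 2·a^2 - 4·b], [2·a·b, a^2 - 1]].
At the point, J = [[17.000, 4.000], [1.000, 0.000]] (det J = -4.000).
Solving J·Δ = −F gives Δ = (1.000, -1.625).
Then the next iterate is (a, b)₁ = (0.000, -2.125).
Re-evaluating at (0.000, -2.125): F = (-8.03125, 1.125), so ‖F‖₂ = 8.110.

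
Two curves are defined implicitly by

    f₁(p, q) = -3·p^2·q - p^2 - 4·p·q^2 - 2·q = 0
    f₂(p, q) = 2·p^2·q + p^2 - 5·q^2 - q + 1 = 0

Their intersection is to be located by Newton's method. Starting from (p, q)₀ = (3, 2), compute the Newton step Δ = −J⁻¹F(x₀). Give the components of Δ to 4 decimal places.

At (3, 2): F = (-115.0000, 24.0000).
Jacobian J = [[-6·p·q - 2·p - 4·q^2, -3·p^2 - 8·p·q - 2], [4·p·q + 2·p, 2·p^2 - 10·q - 1]].
At the point, J = [[-58.0000, -77.0000], [30.0000, -3.0000]] (det J = 2484.0000).
Solving J·Δ = −F gives Δ = (-0.8829, -0.8285).

(-0.8829, -0.8285)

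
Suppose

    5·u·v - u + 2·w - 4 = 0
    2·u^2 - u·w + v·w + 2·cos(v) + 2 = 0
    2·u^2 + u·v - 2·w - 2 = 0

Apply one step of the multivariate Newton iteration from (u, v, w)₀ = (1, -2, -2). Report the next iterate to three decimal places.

(-1.937, -3.573, -4.724)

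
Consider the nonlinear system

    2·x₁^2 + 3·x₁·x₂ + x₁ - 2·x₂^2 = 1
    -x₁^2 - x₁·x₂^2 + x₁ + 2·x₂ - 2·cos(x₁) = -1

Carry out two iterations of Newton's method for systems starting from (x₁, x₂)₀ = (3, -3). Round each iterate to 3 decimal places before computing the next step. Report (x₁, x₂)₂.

(1.526, -0.992)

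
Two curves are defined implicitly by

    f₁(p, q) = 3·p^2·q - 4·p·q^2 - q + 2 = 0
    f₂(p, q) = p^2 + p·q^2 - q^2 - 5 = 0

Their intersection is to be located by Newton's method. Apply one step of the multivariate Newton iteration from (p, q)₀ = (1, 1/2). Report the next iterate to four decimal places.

(2.7778, 3.2778)

At (1, 1/2): F = (2.0000, -4.0000).
Jacobian J = [[6·p·q - 4·q^2, 3·p^2 - 8·p·q - 1], [2·p + q^2, 2·p·q - 2·q]].
At the point, J = [[2.0000, -2.0000], [2.2500, 0.0000]] (det J = 4.5000).
Solving J·Δ = −F gives Δ = (1.7778, 2.7778).
Then the next iterate is (p, q)₁ = (2.7778, 3.2778).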